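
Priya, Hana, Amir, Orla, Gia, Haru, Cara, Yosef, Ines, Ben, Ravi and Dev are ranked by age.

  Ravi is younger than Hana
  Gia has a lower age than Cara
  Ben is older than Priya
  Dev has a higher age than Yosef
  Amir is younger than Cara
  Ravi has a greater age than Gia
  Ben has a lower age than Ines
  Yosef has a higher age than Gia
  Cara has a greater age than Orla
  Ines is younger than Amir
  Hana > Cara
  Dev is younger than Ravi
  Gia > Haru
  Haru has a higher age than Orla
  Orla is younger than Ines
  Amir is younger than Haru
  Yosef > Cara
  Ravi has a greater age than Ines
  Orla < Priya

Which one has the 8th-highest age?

Amir

The consecutive relations fix a unique order: Orla < Priya < Ben < Ines < Amir < Haru < Gia < Cara < Yosef < Dev < Ravi < Hana.
The 8th largest is Amir.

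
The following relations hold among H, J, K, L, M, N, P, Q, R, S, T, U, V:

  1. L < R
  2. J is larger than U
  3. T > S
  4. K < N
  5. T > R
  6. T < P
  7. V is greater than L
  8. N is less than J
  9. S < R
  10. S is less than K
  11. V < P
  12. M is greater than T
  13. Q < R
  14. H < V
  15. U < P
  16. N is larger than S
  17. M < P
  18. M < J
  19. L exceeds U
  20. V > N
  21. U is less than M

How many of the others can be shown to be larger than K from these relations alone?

4

Directly above K: N.
One step further: V, J (3 so far).
One step further: P (4 so far).
Nothing else is reachable above K; 4 in all.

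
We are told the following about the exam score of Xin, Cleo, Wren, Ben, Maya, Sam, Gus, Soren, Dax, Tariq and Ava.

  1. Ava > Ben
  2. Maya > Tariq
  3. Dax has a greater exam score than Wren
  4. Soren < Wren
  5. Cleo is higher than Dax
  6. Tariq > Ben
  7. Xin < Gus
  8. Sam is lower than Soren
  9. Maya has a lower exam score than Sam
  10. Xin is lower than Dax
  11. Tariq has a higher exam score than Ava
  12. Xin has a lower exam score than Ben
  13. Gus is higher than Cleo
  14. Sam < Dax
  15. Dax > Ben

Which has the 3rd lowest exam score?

Chaining the given pairs: Xin < Ben < Ava < Tariq < Maya < Sam < Soren < Wren < Dax < Cleo < Gus.
The 3rd smallest is Ava.

Ava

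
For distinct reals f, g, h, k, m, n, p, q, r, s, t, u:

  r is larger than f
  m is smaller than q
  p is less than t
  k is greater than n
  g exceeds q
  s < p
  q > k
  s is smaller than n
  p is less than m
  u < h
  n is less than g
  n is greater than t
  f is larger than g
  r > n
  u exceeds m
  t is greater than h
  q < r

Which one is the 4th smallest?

u

The consecutive relations fix a unique order: s < p < m < u < h < t < n < k < q < g < f < r.
Counting 4 from the smallest end gives u.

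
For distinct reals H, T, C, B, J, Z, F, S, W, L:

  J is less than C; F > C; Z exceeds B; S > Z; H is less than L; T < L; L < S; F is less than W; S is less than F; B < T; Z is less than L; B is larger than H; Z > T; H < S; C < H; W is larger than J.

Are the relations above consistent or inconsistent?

consistent

Every relation is compatible with J < C < H < B < T < Z < L < S < F < W; the set is consistent.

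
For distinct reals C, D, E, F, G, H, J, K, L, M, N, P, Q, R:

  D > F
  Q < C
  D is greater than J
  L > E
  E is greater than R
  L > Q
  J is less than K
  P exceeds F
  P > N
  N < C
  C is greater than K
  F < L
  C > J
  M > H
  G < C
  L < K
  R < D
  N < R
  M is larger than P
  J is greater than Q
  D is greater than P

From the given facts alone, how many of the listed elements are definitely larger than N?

Directly above N: R, P, C.
One step further: E, D, M (6 so far).
One step further: L (7 so far).
One step further: K (8 so far).
No other element is forced above N by the given relations, so the count is 8.

8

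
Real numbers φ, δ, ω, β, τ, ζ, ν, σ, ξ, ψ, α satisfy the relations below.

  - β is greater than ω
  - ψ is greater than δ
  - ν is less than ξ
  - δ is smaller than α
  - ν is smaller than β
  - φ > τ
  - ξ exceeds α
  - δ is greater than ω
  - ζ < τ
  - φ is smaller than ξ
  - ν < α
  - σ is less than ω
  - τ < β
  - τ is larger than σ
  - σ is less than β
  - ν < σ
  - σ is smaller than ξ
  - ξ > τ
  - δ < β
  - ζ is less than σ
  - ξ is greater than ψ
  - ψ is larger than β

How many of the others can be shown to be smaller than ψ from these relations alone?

7

Directly below ψ: δ, β.
One step further: ν, σ, ω, τ (6 so far).
One step further: ζ (7 so far).
Nothing else is reachable below ψ; 7 in all.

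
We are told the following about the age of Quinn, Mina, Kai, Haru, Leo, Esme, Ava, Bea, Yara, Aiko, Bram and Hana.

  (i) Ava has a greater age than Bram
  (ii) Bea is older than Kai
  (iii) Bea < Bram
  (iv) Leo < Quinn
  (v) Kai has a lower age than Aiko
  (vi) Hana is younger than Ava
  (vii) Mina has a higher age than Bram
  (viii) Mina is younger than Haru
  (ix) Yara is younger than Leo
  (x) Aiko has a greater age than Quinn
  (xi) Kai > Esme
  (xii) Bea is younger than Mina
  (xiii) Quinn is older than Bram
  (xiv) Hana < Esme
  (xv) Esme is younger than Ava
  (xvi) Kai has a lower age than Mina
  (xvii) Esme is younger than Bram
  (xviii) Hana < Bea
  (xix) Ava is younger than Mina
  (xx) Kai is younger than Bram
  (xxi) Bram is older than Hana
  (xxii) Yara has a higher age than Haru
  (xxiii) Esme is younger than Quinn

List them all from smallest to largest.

Nothing is placed below Hana, so it is least; from there Hana < Esme; Esme < Kai; Kai < Bea; Bea < Bram; Bram < Ava; Ava < Mina; Mina < Haru; Haru < Yara; Yara < Leo; Leo < Quinn; Quinn < Aiko, each given directly.

Hana < Esme < Kai < Bea < Bram < Ava < Mina < Haru < Yara < Leo < Quinn < Aiko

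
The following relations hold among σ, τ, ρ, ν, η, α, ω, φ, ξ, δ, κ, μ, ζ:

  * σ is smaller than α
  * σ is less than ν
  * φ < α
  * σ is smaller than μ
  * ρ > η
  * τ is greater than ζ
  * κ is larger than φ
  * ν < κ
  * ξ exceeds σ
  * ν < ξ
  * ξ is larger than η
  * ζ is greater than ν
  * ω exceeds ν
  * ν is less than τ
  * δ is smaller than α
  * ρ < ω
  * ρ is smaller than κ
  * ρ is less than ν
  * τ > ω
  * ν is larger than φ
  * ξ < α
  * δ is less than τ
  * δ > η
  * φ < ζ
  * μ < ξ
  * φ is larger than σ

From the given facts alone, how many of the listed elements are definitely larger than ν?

Directly above ν: ζ, ω, τ, κ, ξ.
One step further: α (6 so far).
Nothing else is reachable above ν; 6 in all.

6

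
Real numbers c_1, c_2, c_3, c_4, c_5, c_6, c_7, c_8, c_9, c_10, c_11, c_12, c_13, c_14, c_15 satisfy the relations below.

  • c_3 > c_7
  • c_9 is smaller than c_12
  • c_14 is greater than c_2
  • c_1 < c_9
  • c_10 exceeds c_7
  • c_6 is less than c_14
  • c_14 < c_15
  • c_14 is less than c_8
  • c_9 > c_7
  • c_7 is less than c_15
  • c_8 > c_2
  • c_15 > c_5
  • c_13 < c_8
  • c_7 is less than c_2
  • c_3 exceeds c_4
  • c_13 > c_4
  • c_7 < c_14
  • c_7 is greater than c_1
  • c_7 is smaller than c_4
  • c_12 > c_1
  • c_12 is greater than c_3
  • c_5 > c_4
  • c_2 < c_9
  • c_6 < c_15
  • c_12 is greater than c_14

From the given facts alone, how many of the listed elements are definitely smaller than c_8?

7

The elements the relations force below c_8 are c_1, c_7, c_2, c_4, c_6, c_14, c_13 — no chain reaches any other.
That is 7.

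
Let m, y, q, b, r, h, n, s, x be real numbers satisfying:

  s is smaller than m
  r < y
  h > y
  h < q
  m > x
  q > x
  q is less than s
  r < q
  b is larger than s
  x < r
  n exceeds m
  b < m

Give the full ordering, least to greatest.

The consecutive links are each given: x < r; r < y; y < h; h < q; q < s; s < b; b < m; m < n.

x < r < y < h < q < s < b < m < n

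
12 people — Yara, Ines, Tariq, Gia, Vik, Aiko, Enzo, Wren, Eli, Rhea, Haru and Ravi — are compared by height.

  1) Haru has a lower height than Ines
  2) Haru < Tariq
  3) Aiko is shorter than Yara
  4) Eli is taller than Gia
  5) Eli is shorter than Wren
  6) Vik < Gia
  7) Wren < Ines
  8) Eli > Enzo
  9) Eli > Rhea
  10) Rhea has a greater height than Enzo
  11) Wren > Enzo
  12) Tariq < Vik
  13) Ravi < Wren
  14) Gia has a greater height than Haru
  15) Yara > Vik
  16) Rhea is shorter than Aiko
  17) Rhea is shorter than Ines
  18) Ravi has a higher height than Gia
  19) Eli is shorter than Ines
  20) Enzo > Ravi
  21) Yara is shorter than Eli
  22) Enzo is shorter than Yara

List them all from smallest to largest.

The consecutive links are each given: Haru < Tariq; Tariq < Vik; Vik < Gia; Gia < Ravi; Ravi < Enzo; Enzo < Rhea; Rhea < Aiko; Aiko < Yara; Yara < Eli; Eli < Wren; Wren < Ines.

Haru < Tariq < Vik < Gia < Ravi < Enzo < Rhea < Aiko < Yara < Eli < Wren < Ines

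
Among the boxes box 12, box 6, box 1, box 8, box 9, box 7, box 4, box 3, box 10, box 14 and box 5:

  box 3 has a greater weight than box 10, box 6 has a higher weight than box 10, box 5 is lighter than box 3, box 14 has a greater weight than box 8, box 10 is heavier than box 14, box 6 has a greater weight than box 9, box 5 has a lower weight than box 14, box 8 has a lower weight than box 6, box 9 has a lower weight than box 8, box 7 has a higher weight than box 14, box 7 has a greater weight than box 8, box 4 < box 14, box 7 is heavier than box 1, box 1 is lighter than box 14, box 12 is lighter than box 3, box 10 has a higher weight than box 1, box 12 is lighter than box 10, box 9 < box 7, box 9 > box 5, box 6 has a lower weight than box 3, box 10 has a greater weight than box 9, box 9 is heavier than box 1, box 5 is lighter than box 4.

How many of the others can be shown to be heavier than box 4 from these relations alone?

Directly above box 4: box 14.
One step further: box 7, box 10 (3 so far).
One step further: box 6, box 3 (5 so far).
Nothing else is reachable above box 4; 5 in all.

5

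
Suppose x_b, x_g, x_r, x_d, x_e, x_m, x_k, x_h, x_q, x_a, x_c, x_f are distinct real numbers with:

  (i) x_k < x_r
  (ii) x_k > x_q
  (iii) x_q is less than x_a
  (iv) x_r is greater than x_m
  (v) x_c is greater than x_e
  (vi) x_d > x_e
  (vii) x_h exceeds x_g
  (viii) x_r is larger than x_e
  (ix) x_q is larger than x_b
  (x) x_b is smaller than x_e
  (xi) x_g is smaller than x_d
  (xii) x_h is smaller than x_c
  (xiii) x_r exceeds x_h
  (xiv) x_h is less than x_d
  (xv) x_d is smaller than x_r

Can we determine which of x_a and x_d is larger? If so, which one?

undetermined

Following every chain through x_d: above x_d we get x_r; below x_d we get x_b, x_g, x_h, x_e.
x_a is not reached, and no chain runs the other way from x_a to x_d.
So the given relations leave the order of x_d and x_a undetermined.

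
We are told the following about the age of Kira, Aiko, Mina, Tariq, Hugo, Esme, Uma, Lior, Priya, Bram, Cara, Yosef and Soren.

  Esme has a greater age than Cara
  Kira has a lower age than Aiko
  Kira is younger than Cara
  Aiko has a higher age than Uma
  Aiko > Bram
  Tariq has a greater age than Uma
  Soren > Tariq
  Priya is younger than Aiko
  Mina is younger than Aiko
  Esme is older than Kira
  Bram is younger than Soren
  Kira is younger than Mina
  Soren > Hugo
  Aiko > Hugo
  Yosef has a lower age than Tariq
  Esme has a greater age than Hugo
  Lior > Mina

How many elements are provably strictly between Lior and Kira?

Chaining upward from Kira reaches: Mina, Cara, Aiko, Esme.
Chaining downward from Lior reaches: Mina.
Strictly between Kira and Lior are those in both lists: Mina — 1 element.

1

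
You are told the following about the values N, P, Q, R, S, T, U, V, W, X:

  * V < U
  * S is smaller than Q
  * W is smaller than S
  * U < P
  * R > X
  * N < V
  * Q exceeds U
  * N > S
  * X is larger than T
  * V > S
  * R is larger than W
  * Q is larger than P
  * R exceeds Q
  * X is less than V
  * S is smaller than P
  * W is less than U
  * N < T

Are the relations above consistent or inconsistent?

consistent

The single ordering W < S < N < T < X < V < U < P < Q < R satisfies every listed relation, so no contradiction arises.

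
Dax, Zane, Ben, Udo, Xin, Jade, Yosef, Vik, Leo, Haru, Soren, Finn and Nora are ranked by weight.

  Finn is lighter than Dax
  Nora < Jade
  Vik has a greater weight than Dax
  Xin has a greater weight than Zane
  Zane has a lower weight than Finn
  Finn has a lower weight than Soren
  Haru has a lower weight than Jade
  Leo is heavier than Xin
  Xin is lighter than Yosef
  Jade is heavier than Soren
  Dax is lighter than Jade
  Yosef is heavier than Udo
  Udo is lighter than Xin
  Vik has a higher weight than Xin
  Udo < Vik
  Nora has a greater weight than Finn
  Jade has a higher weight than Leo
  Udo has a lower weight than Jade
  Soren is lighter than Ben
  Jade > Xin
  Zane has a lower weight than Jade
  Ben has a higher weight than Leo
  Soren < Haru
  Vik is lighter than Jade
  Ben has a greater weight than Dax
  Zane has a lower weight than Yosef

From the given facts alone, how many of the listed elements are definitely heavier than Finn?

From Finn the given relations immediately reach Nora, Soren, Dax.
From those, Haru, Vik, Ben, Jade — 7 in total.
No other element is forced above Finn by the given relations, so the count is 7.

7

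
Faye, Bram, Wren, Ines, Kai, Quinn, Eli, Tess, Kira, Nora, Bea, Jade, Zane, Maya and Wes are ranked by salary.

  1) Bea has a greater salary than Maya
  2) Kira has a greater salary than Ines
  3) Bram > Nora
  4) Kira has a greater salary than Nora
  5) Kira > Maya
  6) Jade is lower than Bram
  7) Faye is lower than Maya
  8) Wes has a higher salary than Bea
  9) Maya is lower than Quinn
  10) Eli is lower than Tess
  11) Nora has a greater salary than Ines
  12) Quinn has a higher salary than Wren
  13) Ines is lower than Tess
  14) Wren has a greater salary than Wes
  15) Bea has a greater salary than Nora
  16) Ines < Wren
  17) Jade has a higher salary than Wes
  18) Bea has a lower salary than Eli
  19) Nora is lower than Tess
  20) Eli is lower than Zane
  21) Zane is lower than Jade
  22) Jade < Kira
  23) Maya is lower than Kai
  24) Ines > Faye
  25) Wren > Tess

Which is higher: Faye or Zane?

Faye < Ines and Ines < Nora give Faye < Nora.
With Nora < Bea: Faye < Ines < Nora < Bea.
With Bea < Eli: Faye < Ines < Nora < Bea < Eli.
With Eli < Zane: Faye < Ines < Nora < Bea < Eli < Zane.
So Faye < Zane; Zane is the higher of the two.

Zane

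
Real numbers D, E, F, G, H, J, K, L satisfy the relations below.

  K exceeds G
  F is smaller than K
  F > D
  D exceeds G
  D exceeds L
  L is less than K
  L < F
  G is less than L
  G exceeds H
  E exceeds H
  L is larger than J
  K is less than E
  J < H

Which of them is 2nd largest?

K

Piecing the relations together gives one ordering: J < H < G < L < D < F < K < E.
The 2nd largest is K.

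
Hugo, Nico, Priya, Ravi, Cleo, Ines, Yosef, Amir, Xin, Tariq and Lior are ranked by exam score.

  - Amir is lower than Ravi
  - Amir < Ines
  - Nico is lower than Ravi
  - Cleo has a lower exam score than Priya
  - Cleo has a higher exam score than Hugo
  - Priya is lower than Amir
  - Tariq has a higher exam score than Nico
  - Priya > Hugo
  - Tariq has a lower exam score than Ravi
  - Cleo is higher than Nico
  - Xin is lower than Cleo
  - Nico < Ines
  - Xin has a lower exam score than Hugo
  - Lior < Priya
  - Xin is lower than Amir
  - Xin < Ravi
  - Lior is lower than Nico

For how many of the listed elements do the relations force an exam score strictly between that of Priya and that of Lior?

2

Chaining upward from Lior reaches: Nico, Cleo, Tariq, Amir, Ines, Ravi.
Chaining downward from Priya reaches: Xin, Nico, Hugo, Cleo.
Strictly between Lior and Priya are those in both lists: Nico, Cleo — 2 elements.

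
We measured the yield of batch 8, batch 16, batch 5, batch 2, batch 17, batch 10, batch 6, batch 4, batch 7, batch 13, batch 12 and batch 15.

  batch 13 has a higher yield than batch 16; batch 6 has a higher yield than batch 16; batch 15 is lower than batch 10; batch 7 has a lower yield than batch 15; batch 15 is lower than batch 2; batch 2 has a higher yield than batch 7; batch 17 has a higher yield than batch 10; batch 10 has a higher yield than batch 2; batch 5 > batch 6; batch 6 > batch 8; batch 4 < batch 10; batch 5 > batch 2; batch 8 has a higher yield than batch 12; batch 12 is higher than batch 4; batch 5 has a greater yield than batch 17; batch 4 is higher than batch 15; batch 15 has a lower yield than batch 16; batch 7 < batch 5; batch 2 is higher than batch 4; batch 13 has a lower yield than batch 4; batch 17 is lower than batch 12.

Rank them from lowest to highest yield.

batch 7 < batch 15 < batch 16 < batch 13 < batch 4 < batch 2 < batch 10 < batch 17 < batch 12 < batch 8 < batch 6 < batch 5

The consecutive links are each given: batch 7 < batch 15; batch 15 < batch 16; batch 16 < batch 13; batch 13 < batch 4; batch 4 < batch 2; batch 2 < batch 10; batch 10 < batch 17; batch 17 < batch 12; batch 12 < batch 8; batch 8 < batch 6; batch 6 < batch 5.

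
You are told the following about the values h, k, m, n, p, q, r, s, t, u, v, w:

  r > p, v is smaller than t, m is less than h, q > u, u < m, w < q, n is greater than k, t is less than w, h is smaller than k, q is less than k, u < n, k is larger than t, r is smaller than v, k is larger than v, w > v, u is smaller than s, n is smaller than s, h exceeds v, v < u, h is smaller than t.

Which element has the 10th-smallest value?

k

Piecing the relations together gives one ordering: p < r < v < u < m < h < t < w < q < k < n < s.
The 10th smallest is k.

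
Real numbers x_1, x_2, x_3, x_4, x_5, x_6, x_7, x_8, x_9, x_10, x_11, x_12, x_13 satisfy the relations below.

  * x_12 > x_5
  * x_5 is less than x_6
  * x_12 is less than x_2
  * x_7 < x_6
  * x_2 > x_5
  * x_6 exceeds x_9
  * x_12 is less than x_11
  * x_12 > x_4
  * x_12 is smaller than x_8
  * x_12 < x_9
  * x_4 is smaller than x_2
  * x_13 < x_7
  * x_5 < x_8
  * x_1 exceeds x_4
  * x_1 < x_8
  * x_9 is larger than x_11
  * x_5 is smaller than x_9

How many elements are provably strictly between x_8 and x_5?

Chaining upward from x_5 reaches: x_12, x_11, x_9, x_2, x_6.
Chaining downward from x_8 reaches: x_4, x_1, x_12.
Strictly between x_5 and x_8 are those in both lists: x_12 — 1 element.

1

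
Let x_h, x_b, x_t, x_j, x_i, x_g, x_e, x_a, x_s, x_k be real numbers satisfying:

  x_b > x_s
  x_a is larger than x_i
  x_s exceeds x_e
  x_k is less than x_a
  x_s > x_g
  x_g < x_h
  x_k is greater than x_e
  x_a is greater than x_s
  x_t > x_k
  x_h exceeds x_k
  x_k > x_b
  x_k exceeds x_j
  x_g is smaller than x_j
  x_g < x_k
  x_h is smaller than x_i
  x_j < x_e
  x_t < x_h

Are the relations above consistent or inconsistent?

consistent

Every relation is compatible with x_g < x_j < x_e < x_s < x_b < x_k < x_t < x_h < x_i < x_a; the set is consistent.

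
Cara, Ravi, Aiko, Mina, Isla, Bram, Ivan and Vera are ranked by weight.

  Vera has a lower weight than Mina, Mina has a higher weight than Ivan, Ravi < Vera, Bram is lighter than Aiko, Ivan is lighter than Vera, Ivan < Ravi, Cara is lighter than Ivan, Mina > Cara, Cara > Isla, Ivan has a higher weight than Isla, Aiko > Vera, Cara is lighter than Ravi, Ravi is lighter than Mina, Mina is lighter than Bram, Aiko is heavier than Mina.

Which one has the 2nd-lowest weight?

The consecutive relations fix a unique order: Isla < Cara < Ivan < Ravi < Vera < Mina < Bram < Aiko.
Counting 2 from the smallest end gives Cara.

Cara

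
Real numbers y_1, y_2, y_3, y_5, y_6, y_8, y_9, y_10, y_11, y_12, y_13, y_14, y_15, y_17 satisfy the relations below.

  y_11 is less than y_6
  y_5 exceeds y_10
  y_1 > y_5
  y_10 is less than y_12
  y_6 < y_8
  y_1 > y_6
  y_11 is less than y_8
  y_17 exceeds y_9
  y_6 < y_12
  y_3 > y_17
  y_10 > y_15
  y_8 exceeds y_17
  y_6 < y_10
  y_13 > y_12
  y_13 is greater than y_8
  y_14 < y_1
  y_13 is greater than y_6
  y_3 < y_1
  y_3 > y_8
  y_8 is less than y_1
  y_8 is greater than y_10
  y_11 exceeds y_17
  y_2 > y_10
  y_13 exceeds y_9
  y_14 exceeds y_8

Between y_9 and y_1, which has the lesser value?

y_9 < y_17 < y_11 < y_6 < y_10 < y_8 < y_14 < y_1, by transitivity through y_17, y_11, y_6, y_10, y_8, y_14.
So y_9 < y_1; y_9 is the smaller of the two.

y_9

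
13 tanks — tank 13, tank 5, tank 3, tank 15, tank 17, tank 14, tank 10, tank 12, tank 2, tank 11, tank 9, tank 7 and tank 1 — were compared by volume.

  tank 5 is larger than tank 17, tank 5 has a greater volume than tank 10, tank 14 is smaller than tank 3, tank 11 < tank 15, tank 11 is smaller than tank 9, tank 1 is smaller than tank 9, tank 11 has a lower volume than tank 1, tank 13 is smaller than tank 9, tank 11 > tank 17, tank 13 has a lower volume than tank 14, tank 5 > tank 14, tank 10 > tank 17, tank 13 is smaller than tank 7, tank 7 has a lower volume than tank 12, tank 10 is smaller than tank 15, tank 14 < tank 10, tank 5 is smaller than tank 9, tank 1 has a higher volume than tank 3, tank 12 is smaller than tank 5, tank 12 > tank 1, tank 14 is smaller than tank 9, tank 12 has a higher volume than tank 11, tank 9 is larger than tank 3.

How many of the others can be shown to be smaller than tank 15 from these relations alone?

From tank 15 the given relations immediately reach tank 11, tank 10.
From those, tank 17, tank 14 — 4 in total.
From those, tank 13 — 5 in total.
No other element is forced below tank 15 by the given relations, so the count is 5.

5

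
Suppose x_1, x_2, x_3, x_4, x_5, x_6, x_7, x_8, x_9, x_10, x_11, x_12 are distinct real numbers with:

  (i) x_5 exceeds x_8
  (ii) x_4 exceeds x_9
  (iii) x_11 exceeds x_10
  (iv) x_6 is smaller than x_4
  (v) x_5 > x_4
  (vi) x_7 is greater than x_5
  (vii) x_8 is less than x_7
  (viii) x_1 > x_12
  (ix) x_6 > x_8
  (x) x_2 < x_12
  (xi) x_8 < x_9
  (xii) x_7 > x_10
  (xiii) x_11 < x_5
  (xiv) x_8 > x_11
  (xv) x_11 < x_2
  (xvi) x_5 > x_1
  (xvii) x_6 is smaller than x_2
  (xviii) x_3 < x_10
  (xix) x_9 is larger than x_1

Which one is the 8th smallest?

Chaining the given pairs: x_3 < x_10 < x_11 < x_8 < x_6 < x_2 < x_12 < x_1 < x_9 < x_4 < x_5 < x_7.
The 8th smallest is x_1.

x_1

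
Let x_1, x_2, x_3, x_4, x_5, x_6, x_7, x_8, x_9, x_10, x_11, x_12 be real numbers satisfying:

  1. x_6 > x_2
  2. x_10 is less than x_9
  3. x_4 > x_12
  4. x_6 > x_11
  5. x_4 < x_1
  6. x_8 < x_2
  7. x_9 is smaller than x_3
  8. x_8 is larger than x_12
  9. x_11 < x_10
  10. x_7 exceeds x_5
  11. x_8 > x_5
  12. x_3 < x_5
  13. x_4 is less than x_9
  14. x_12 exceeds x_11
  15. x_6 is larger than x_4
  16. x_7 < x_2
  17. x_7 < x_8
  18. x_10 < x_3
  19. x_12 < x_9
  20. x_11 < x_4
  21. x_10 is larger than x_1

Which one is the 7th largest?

x_9

Piecing the relations together gives one ordering: x_11 < x_12 < x_4 < x_1 < x_10 < x_9 < x_3 < x_5 < x_7 < x_8 < x_2 < x_6.
Counting 7 from the largest end gives x_9.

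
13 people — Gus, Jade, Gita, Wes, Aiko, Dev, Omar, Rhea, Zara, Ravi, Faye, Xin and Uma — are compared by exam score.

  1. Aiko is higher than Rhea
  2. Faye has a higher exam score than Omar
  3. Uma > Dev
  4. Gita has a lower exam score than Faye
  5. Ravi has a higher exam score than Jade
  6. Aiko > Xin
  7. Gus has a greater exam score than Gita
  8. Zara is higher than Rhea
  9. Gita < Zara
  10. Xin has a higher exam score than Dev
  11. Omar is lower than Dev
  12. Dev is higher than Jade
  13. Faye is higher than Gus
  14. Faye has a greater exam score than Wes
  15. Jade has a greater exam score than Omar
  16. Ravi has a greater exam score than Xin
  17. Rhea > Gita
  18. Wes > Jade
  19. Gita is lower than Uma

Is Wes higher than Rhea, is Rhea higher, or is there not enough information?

undetermined

Following every chain through Rhea: above Rhea we get Zara, Aiko; below Rhea we get Gita.
Wes is not reached, and no chain runs the other way from Wes to Rhea.
So the given relations leave the order of Rhea and Wes undetermined.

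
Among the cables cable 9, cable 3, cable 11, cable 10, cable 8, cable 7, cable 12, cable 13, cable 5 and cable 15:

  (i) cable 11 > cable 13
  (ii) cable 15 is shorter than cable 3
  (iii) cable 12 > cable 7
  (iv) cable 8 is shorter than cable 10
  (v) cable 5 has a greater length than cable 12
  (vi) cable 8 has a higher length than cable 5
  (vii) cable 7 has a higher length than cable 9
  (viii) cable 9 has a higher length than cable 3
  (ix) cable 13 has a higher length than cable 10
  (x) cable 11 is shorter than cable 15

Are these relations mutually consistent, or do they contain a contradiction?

inconsistent

We have cable 3 < cable 9 stated directly, yet also cable 9 < cable 7 < cable 12 < cable 5 < cable 8 < cable 10 < cable 13 < cable 11 < cable 15 < cable 3 by chaining the others — so cable 9 < cable 3. Contradiction.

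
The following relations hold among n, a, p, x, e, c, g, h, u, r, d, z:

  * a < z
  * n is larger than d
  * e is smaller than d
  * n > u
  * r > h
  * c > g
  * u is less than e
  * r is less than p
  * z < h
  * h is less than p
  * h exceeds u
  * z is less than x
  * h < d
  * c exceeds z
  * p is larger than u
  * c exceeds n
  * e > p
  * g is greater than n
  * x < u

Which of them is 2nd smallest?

z

The consecutive relations fix a unique order: a < z < x < u < h < r < p < e < d < n < g < c.
The 2nd smallest is z.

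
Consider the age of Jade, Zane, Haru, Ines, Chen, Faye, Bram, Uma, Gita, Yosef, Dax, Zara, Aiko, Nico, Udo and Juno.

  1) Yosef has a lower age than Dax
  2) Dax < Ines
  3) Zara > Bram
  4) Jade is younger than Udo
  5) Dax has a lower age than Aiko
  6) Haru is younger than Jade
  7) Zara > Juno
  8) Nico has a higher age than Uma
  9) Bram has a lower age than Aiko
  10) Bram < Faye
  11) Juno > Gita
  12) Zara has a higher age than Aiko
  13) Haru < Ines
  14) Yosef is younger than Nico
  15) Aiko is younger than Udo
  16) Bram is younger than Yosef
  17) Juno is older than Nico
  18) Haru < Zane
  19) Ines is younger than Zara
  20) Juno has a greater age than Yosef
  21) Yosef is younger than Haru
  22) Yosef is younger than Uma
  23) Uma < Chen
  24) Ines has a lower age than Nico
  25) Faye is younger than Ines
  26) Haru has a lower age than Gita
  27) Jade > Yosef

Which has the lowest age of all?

Chaining upward from Bram: directly above it, Yosef, Faye, Aiko, Zara; then Haru, Dax, Ines, Jade, Uma, Nico, Udo, Juno; then Zane, Gita, Chen.
That covers every other element, and nothing is given below Bram, so Bram is the lowest age.

Bram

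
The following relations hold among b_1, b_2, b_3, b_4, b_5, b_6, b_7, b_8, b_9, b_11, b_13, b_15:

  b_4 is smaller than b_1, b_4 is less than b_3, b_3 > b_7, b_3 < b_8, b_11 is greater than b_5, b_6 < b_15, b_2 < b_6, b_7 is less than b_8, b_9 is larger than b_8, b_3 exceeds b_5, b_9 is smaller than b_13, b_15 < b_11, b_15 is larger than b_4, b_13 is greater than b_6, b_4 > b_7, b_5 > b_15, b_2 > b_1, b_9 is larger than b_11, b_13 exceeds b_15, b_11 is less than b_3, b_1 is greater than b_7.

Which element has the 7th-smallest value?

Chaining the given pairs: b_7 < b_4 < b_1 < b_2 < b_6 < b_15 < b_5 < b_11 < b_3 < b_8 < b_9 < b_13.
Counting 7 from the smallest end gives b_5.

b_5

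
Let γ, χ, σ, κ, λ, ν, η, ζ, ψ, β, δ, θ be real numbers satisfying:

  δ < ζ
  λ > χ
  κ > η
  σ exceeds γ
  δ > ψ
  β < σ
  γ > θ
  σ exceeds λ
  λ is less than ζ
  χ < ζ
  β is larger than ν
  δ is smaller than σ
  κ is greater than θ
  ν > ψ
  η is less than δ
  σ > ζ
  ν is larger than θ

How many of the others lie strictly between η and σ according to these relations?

Chaining upward from η reaches: δ, ζ, κ.
Chaining downward from σ reaches: θ, χ, λ, ψ, ν, δ, ζ, γ, β.
Strictly between η and σ are those in both lists: δ, ζ — 2 elements.

2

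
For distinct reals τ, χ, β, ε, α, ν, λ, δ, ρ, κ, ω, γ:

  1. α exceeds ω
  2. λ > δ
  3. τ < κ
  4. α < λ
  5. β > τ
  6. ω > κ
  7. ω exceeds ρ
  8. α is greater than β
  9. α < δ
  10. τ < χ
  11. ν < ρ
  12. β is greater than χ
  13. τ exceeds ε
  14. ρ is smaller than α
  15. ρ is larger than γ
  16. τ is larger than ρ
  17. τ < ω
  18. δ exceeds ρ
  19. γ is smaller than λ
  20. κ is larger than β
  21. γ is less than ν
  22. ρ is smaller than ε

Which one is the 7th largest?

The consecutive relations fix a unique order: γ < ν < ρ < ε < τ < χ < β < κ < ω < α < δ < λ.
Counting 7 from the largest end gives χ.

χ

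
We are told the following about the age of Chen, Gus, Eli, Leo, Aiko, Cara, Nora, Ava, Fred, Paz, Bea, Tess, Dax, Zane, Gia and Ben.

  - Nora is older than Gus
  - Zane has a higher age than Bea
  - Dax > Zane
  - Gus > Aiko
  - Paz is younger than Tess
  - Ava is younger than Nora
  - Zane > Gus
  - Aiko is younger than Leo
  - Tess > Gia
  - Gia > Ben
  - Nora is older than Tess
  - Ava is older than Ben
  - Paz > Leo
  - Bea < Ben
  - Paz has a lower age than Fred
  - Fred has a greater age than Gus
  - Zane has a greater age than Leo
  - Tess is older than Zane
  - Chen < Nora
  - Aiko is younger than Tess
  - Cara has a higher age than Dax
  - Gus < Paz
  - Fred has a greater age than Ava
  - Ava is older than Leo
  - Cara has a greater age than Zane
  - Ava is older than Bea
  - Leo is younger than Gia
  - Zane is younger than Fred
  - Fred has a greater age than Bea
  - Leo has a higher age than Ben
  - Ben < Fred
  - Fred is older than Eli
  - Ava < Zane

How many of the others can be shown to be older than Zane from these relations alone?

Directly above Zane: Dax, Cara, Tess, Fred.
One step further: Nora (5 so far).
Nothing else is reachable above Zane; 5 in all.

5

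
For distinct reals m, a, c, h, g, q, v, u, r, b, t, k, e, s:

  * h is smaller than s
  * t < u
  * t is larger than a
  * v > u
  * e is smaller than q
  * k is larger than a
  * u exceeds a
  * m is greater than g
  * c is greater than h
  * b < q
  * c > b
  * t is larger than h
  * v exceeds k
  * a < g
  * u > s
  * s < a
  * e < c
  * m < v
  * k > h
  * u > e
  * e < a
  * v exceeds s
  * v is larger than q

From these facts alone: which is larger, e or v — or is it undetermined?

e < a < g < m < v, by transitivity through a, g, m.
So v is larger.

v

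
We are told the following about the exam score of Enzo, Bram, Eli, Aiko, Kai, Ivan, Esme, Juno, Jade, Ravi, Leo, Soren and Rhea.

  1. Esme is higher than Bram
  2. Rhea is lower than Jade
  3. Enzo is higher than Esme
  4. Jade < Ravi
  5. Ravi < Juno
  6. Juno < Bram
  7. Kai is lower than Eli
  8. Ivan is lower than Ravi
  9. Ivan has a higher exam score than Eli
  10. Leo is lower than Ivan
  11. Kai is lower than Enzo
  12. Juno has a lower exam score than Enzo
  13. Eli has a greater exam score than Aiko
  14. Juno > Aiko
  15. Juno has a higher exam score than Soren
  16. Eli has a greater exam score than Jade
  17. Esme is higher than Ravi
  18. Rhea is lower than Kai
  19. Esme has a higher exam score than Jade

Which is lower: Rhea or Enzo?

Link the given pairs in sequence: Rhea < Kai; Kai < Eli; Eli < Ivan; Ivan < Ravi; Ravi < Juno; Juno < Bram; Bram < Esme; Esme < Enzo.
Chaining these gives Rhea < Kai < Eli < Ivan < Ravi < Juno < Bram < Esme < Enzo.
So Rhea < Enzo; Rhea is the lower of the two.

Rhea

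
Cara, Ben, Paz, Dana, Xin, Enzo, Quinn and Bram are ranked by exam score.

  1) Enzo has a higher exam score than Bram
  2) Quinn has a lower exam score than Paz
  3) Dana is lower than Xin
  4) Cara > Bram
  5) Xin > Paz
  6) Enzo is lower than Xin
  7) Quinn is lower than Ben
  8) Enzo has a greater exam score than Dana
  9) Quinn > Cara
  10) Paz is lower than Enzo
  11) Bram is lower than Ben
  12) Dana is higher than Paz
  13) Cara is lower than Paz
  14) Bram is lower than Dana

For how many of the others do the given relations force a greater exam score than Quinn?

5

From Quinn the given relations immediately reach Paz, Ben.
From those, Dana, Enzo, Xin — 5 in total.
Nothing else is reachable above Quinn; 5 in all.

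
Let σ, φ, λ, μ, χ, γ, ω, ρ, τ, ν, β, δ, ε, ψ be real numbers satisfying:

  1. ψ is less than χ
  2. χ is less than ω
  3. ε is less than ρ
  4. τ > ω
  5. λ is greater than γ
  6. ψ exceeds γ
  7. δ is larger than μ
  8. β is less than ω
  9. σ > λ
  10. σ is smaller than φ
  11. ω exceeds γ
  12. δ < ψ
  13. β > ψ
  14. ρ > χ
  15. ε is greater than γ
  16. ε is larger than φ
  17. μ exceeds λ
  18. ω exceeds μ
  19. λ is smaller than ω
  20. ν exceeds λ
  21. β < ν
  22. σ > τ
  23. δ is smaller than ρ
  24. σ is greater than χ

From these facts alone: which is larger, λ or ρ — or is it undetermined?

ρ

The relevant relations are λ < μ; μ < δ; δ < ψ; ψ < β; β < ω; ω < τ; τ < σ; σ < φ; φ < ε; ε < ρ.
Together: λ < μ < δ < ψ < β < ω < τ < σ < φ < ε < ρ.
So ρ is larger.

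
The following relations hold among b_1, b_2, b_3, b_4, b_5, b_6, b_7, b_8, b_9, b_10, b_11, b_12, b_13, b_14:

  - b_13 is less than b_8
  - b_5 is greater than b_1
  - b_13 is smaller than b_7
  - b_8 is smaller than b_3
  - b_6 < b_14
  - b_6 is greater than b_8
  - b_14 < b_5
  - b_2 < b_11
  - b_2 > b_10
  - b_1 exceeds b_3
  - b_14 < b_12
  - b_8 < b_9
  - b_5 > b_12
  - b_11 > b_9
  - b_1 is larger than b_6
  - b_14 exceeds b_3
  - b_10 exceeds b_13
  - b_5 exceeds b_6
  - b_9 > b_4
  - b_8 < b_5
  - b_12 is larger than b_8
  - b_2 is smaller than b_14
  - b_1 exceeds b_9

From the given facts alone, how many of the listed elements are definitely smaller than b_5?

The elements the relations force below b_5 are b_13, b_4, b_10, b_8, b_2, b_6, b_9, b_3, b_14, b_1, b_12 — no chain reaches any other.
That is 11.

11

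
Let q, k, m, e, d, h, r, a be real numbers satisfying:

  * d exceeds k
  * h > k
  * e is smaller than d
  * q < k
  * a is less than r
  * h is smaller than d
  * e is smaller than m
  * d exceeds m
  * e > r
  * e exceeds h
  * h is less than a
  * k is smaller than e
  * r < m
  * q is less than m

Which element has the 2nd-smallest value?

Chaining the given pairs: q < k < h < a < r < e < m < d.
Counting 2 from the smallest end gives k.

k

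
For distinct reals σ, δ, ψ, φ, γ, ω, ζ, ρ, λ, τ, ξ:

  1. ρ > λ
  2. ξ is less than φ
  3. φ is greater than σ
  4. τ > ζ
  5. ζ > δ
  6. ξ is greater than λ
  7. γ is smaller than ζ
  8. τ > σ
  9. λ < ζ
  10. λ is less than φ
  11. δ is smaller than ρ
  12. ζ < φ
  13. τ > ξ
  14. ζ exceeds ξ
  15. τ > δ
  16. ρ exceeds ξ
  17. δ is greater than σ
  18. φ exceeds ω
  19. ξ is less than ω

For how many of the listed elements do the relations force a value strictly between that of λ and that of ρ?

1

The relations place λ below ρ. An element lies strictly between them when it is forced above λ and also forced below ρ.
Above λ: {ξ, ω, ζ, τ, φ}. Below ρ: {ξ, σ, δ}.
Intersection: {ξ} — 1.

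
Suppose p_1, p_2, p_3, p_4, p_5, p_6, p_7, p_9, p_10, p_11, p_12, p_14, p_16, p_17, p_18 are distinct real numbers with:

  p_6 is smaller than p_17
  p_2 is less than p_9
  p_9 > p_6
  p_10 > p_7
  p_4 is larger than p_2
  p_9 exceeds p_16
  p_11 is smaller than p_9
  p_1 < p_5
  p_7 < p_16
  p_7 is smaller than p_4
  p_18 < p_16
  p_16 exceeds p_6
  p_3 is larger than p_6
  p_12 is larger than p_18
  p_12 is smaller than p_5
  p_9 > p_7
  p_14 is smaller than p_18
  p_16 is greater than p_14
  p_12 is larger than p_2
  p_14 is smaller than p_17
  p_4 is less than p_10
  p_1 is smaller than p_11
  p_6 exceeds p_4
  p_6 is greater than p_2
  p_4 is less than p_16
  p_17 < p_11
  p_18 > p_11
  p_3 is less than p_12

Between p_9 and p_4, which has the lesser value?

p_4

Chaining the given relations: p_4 < p_6 < p_17 < p_11 < p_18 < p_16 < p_9.
So p_4 < p_9; p_4 is the smaller of the two.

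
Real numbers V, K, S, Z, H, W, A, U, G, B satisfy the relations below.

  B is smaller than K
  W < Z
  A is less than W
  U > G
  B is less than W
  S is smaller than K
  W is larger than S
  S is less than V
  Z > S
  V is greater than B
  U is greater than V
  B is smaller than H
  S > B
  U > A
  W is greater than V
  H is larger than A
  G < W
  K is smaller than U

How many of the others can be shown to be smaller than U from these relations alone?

6

Directly below U: A, G, V, K.
One step further: B, S (6 so far).
Nothing else is reachable below U; 6 in all.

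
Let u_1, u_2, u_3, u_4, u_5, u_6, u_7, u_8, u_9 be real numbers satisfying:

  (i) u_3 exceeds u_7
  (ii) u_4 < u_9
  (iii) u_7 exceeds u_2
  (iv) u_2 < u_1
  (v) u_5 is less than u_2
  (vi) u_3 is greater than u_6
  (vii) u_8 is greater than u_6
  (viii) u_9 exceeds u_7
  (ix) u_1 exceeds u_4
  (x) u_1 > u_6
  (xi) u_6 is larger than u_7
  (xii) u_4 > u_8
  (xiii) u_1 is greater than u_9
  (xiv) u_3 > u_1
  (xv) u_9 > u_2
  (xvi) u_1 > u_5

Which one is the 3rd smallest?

Piecing the relations together gives one ordering: u_5 < u_2 < u_7 < u_6 < u_8 < u_4 < u_9 < u_1 < u_3.
Counting 3 from the smallest end gives u_7.

u_7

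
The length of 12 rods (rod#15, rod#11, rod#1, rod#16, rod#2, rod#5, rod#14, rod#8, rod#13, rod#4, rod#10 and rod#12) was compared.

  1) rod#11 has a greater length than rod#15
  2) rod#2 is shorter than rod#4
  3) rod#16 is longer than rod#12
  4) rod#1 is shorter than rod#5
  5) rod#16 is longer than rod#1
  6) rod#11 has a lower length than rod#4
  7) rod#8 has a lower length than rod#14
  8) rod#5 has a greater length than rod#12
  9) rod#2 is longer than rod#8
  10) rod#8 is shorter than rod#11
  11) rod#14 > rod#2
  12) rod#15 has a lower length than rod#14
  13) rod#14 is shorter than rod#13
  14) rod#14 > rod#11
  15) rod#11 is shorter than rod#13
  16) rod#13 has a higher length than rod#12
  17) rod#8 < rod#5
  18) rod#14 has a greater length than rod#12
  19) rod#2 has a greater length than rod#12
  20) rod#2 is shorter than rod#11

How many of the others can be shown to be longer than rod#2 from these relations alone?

From rod#2 the given relations immediately reach rod#11, rod#14, rod#4.
From those, rod#13 — 4 in total.
Nothing else is reachable above rod#2; 4 in all.

4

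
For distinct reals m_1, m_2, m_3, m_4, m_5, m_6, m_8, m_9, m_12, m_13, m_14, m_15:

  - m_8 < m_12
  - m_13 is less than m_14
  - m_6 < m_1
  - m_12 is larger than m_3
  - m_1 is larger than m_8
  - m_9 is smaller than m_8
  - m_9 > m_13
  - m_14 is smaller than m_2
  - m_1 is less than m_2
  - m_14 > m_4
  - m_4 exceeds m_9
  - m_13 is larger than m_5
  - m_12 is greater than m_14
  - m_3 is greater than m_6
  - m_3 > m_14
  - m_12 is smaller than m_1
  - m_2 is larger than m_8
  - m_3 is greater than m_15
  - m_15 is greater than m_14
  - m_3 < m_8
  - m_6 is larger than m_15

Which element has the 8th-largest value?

m_14

The consecutive relations fix a unique order: m_5 < m_13 < m_9 < m_4 < m_14 < m_15 < m_6 < m_3 < m_8 < m_12 < m_1 < m_2.
Counting 8 from the largest end gives m_14.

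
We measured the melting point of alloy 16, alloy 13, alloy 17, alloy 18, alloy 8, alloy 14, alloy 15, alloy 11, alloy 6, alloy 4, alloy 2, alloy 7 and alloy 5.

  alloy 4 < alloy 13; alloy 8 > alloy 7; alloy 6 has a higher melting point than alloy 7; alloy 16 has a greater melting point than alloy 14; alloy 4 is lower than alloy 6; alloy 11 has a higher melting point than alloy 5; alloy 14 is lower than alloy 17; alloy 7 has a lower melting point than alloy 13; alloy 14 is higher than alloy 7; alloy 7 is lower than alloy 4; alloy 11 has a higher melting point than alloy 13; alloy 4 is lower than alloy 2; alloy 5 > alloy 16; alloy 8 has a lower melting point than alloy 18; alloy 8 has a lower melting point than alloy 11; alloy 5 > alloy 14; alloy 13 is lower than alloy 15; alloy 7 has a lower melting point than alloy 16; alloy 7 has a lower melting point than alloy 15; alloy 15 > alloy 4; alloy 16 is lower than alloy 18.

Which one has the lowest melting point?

alloy 4 is not least since alloy 7 < alloy 4; alloy 2 is not least since alloy 4 < alloy 2; alloy 6 is not least since alloy 4 < alloy 6; alloy 14 is not least since alloy 7 < alloy 14; alloy 17 is not least since alloy 14 < alloy 17; alloy 8 is not least since alloy 7 < alloy 8; alloy 13 is not least since alloy 7 < alloy 13; alloy 15 is not least since alloy 7 < alloy 15; alloy 16 is not least since alloy 14 < alloy 16; alloy 5 is not least since alloy 16 < alloy 5; alloy 11 is not least since alloy 8 < alloy 11; alloy 18 is not least since alloy 8 < alloy 18.
Only alloy 7 has nothing below it, so alloy 7 is the lowest melting point.

alloy 7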